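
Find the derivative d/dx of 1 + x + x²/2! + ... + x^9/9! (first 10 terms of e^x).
Differentiating term by term gives the first 9 terms of e^x.

Answer: 1 + x + x²/2! + ... + x^8/8!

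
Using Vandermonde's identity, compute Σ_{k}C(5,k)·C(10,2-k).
105

Solution: = C(5+10,2) = C(15,2) = 105.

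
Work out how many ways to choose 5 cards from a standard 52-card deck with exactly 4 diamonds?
27,885
13 diamonds and 39 non-diamonds: C(13,4) × C(39,1) = 715 × 39 = 27,885.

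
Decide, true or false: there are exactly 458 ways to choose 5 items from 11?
False

Explanation: C(11,5) = 462 ≠ 458.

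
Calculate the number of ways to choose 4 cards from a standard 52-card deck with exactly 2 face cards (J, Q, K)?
12 face cards and 40 non-face cards: C(12,2) × C(40,2) = 66 × 780 = 51,480.
Final answer: 51,480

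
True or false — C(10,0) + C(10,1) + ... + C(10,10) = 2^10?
Binomial theorem with x = y = 1: Σ C(10,i) = (1+1)^10 = 2^10 = 1,024. The statement holds.
Final answer: True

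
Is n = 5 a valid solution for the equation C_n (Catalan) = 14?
No

C_5 = C(10,5)/(5+1) = 252/6 = 42, which does not equal 14.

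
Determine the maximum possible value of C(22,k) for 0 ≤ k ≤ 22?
705,432

Explanation: Maximum at k = 11: C(22,11) = 705,432.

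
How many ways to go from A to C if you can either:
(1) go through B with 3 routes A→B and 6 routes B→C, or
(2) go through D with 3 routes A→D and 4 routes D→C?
30

Working:
Route via B: 3×6=18. Route via D: 3×4=12. Total: 30.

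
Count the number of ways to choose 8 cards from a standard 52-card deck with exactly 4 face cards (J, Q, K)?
45,238,050

Solution: 12 face cards and 40 non-face cards: C(12,4) × C(40,4) = 495 × 91,390 = 45,238,050.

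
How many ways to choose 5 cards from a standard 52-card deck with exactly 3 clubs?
211,926
13 clubs and 39 non-clubs: C(13,3) × C(39,2) = 286 × 741 = 211,926.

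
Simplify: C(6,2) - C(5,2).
5

Reasoning: C(6,2) - C(5,2) = C(5,1) = 5.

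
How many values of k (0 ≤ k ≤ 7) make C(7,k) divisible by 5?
2

Reasoning: Checking C(7,k) mod 5 for k = 0..7: divisible at k = 3, 4. That's 2 values.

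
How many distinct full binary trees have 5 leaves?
14

Solution: Using the Catalan number formula: C_n = C(2n, n) / (n+1)
C_4 = C(8, 4) / (4+1)
     = 70 / 5
     = 14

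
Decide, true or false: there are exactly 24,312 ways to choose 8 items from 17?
C(17,8) = 24,310 ≠ 24312.
Final answer: False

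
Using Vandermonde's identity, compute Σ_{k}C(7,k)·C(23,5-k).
142,506

= C(7+23,5) = C(30,5) = 142,506.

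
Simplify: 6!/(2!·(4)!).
15

Reasoning: This is C(6,2) = 15.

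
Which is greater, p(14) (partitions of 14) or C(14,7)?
Pentagonal recurrence p(n) = p(n−1) + p(n−2) − p(n−5) − p(n−7) + …: p(14) = p(13) + p(12) − p(9) − p(7) + p(2) = 101 + 77 − 30 − 15 + 2 = 135; C(14,7) = 3,432.
Final answer: C(14,7)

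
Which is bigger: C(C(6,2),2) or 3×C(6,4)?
C(C(6,2),2)=105, 3×C(6,4)=45.
Final answer: C(C(6,2),2)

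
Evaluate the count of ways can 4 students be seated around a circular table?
6

Circular arrangements: (4-1)! = 6.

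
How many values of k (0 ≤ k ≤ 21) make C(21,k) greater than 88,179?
8
Row 21 is unimodal and symmetric about k=21/2. C(21,6)=54,264 ≤ 88,179; C(21,7)=116,280 > 88,179; by symmetry C(21,k) > 88,179 for k = 7..14. That's 14 - 7 + 1 = 8 values.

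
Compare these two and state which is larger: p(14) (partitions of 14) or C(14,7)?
Pentagonal recurrence p(n) = p(n−1) + p(n−2) − p(n−5) − p(n−7) + …: p(14) = p(13) + p(12) − p(9) − p(7) + p(2) = 101 + 77 − 30 − 15 + 2 = 135; C(14,7) = 3,432.

Answer: C(14,7)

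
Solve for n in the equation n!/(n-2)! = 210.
15

n!/(n-2)! = n×(n-1), a product of 2 consecutive integers ≈ (n−0.5)^2. 210^(1/2) + 0.5 ≈ 15.0; check n = 15: 15×14 = 210 ✓. So n = 15.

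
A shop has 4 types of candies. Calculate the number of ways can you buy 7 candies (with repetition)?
120

Explanation: Stars and bars: C(7+4-1, 7) = C(10, 7) = 120.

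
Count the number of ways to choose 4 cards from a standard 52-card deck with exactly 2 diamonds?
57,798

Explanation: 13 diamonds and 39 non-diamonds: C(13,2) × C(39,2) = 78 × 741 = 57,798.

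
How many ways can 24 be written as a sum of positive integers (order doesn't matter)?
1,575

Explanation: Pentagonal recurrence p(n) = p(n−1) + p(n−2) − p(n−5) − p(n−7) + …: p(24) = p(23) + p(22) − p(19) − p(17) + p(12) + p(9) − p(2) = 1,255 + 1,002 − 490 − 297 + 77 + 30 − 2 = 1,575.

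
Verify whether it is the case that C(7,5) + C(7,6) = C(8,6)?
True
Pascal's identity: LHS = 21 + 7 = 28; RHS = C(8,6) = 28. Both sides agree, so the statement holds.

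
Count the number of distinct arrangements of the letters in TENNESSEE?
3,780

Explanation: Word has 9 letters (T=1, E=4, N=2, S=2). Arrangements: 9!/Π(k!) = 3,780.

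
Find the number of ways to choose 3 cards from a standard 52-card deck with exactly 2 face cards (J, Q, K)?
2,640
12 face cards and 40 non-face cards: C(12,2) × C(40,1) = 66 × 40 = 2,640.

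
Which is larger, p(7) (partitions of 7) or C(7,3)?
C(7,3)

Explanation: Pentagonal recurrence p(n) = p(n−1) + p(n−2) − p(n−5) − p(n−7) + …: p(7) = p(6) + p(5) − p(2) − p(0) = 11 + 7 − 2 − 1 = 15; C(7,3) = 35.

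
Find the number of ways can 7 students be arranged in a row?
Arrangements of 7 distinct objects: 7! = 5,040.
Final answer: 5,040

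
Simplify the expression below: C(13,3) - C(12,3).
66

C(13,3) - C(12,3) = C(12,2) = 66.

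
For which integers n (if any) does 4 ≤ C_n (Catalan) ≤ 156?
3, 4, 5, 6

Reasoning: C_2=2; C_3=5; C_4=14; C_5=42; C_6=132; C_7=429. So valid n = 3, 4, 5, 6.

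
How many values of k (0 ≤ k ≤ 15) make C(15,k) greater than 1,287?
8

Row 15 is unimodal and symmetric about k=15/2. C(15,3)=455 ≤ 1,287; C(15,4)=1,365 > 1,287; by symmetry C(15,k) > 1,287 for k = 4..11. That's 11 - 4 + 1 = 8 values.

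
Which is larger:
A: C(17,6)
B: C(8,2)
A=C(17,6)=12,376, B=C(8,2)=28.

Answer: A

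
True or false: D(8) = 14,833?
True

Derangements of 8 elements: D(8) = (8-1)·[D(7) + D(6)] = 7·[1,854 + 265] = 14,833.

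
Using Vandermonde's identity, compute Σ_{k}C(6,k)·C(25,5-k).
169,911

Explanation: = C(6+25,5) = C(31,5) = 169,911.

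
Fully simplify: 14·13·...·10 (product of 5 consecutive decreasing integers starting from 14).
240,240

Working:
This is P(14,5) = 14!/(9)! = 240,240.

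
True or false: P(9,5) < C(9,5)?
P(9,5) = 15,120 and C(9,5) = 126; P(n,r) = r! × C(n,r) so P > C whenever r ≥ 2.
Final answer: False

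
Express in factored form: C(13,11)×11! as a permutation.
C(13,11)×11! = [13!/(11!(2)!)]×11! = 13!/(2)! = P(13,11) = 3,113,510,400.
Final answer: P(13,11)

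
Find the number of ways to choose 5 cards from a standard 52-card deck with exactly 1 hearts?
1,069,263
13 hearts and 39 non-hearts: C(13,1) × C(39,4) = 13 × 82251 = 1,069,263.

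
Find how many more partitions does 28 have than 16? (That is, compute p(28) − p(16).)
Pentagonal recurrence p(n) = p(n−1) + p(n−2) − p(n−5) − p(n−7) + …: p(28) = p(27) + p(26) − p(23) − p(21) + p(16) + p(13) − p(6) − p(2) = 3,010 + 2,436 − 1,255 − 792 + 231 + 101 − 11 − 2 = 3,718.
p(16) = p(15) + p(14) − p(11) − p(9) + p(4) + p(1) = 176 + 135 − 56 − 30 + 5 + 1 = 231.
Difference = 3,718 − 231 = 3,487.
Final answer: 3,487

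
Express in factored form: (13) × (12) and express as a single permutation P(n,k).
Product of 2 consecutive descending integers starting at 13: P(13,2) = 13!/11! = 156.

Answer: P(13,2) = 13!/(11)!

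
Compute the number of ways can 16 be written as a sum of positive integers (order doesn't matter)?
231

Solution: Pentagonal recurrence p(n) = p(n−1) + p(n−2) − p(n−5) − p(n−7) + …: p(16) = p(15) + p(14) − p(11) − p(9) + p(4) + p(1) = 176 + 135 − 56 − 30 + 5 + 1 = 231.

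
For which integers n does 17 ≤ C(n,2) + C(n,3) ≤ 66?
5, 6, 7

Working:
C(4,2)+C(4,3)=10; C(5,2)+C(5,3)=20; C(6,2)+C(6,3)=35; C(7,2)+C(7,3)=56; C(8,2)+C(8,3)=84. So valid n = 5, 6, 7.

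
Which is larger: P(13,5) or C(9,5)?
P(13,5)

Working:
P(13,5)=154,440, C(9,5)=126.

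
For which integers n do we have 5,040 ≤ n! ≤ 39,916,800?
7, 8, 9, 10, 11

Solution: n! is strictly increasing; 7! = 5,040 and 11! = 39,916,800, so valid n = 7, 8, 9, 10, 11.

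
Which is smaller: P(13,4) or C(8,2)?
C(8,2)

Reasoning: P(13,4)=17,160, C(8,2)=28.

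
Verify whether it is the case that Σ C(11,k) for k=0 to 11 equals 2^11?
True

Working:
Binomial theorem: Σ C(11,k) = (1+1)^11 = 2^11 = 2,048; RHS 2^11 = 2,048.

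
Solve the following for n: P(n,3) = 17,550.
27

Reasoning: P(n,3) = n(n−1)(n−2) is increasing in n; n(n−1)(n−2) ≈ (n−1)^3 = 17,550 gives n ≈ 27.0. Check: P(25,3) = 13,800, P(26,3) = 15,600, P(27,3) = 17,550 ✓. So n = 27.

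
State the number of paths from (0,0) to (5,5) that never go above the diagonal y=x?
42

Working:
Counted by the Catalan number C_5: C_5 = C(10,5)/(5+1) = 252/6 = 42.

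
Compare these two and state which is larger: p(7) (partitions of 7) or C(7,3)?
C(7,3)

Explanation: Pentagonal recurrence p(n) = p(n−1) + p(n−2) − p(n−5) − p(n−7) + …: p(7) = p(6) + p(5) − p(2) − p(0) = 11 + 7 − 2 − 1 = 15; C(7,3) = 35.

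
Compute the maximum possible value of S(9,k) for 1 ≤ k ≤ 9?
7,770

Reasoning: Row S(9,k) for k = 1..9 (via S(n,k) = k·S(n−1,k) + S(n−1,k−1)): 1, 255, 3,025, 7,770, 6,951, 2,646, 462, 36, 1. The row is unimodal; maximum at k = 4: 7,770.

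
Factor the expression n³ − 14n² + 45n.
n³ − 14n² + 45n = n(n² − 14n + 45) = n(n − 5)(n − 9).

Answer: n(n − 5)(n − 9)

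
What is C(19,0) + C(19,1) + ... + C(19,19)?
524,288

Explanation: Sum of binomial coefficients = 2^19 = 524,288.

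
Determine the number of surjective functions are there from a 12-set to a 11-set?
2,634,508,800

Working:
Onto functions = 11! × S(12,11)
First compute S(12,11) via recurrence:
Using the Stirling recurrence: S(n,k) = k·S(n-1,k) + S(n-1,k-1)
S(12,11) = 11·S(11,11) + S(11,10)
         = 11·1 + 55
         = 11 + 55
         = 66
Then: 39916800 × 66 = 2,634,508,800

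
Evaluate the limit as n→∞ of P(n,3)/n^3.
1

Solution: P(n,3) = n(n-1)(n-2) ≈ n^3 for large n. Limit = 1.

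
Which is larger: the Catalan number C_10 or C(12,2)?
C_10

Reasoning: C_10 = C(20,10)/(10+1) = 184,756/11 = 16,796; C(12,2) = 66.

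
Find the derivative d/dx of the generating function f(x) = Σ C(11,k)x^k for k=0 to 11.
Term-by-term differentiation gives Σ k·C(11,k)x^{k-1} for k=1 to 11.
Final answer: Σ k·C(11,k)x^(k-1) for k=1 to 11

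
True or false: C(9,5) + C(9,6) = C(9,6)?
False

Solution: Pascal's identity gives C(10,6) = 210, whereas C(9,6) = 84.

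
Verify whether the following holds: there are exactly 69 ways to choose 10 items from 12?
C(12,10) = 66 ≠ 69.
Final answer: False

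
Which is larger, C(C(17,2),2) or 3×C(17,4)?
C(C(17,2),2)

C(C(17,2),2)=9,180, 3×C(17,4)=7,140.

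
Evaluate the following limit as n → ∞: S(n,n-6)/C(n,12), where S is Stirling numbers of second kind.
10395

Explanation: The leading term of S(n,n-6) as a polynomial in n is (11)!!·C(n,12), so the ratio → (11)!! = 10395.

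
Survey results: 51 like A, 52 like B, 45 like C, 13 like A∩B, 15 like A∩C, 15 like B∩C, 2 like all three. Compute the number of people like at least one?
|A∪B∪C| = 51+52+45-13-15-15+2 = 107.
Final answer: 107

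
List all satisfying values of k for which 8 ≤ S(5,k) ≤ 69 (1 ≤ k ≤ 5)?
S(5,1)=1; S(5,2)=15; S(5,3)=25; S(5,4)=10; S(5,5)=1. So valid k = 2, 3, 4.
Final answer: 2, 3, 4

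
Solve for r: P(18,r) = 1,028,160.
5

Working:
P(18,r) = 18·17·…·(18−r+1), a product of r factors. Multiplying down from 18: 18 = 18; 18·17 = 306; 18·17·16 = 4,896; 18·17·16·15 = 73,440; 18·17·16·15·14 = 1,028,160 ✓ (5 factors). So r = 5.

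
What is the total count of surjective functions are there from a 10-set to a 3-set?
Onto functions = 3! × S(10,3)
First compute S(10,3) via recurrence:
Using the Stirling recurrence: S(n,k) = k·S(n-1,k) + S(n-1,k-1)
S(10,3) = 3·S(9,3) + S(9,2)
         = 3·3025 + 255
         = 9075 + 255
         = 9,330
Then: 6 × 9330 = 55,980
Final answer: 55,980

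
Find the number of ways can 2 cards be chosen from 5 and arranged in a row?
20

Reasoning: P(5,2) = 5!/(5-2)! = 20.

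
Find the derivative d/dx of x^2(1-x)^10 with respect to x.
Product rule: 2x^{1}(1-x)^{10} + x^2·(-10)(1-x)^{9}.

Answer: 2x^1(1-x)^10 - 10x^2(1-x)^9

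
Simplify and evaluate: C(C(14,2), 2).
C(14,2) = 91, then C(91, 2) = 4,095.
Final answer: 4,095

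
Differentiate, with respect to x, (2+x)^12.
12(2+x)^11

Explanation: Using the power rule: d/dx (2+x)^12 = 12(2+x)^{11}.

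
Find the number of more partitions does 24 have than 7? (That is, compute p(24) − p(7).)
1,560

Pentagonal recurrence p(n) = p(n−1) + p(n−2) − p(n−5) − p(n−7) + …: p(24) = p(23) + p(22) − p(19) − p(17) + p(12) + p(9) − p(2) = 1,255 + 1,002 − 490 − 297 + 77 + 30 − 2 = 1,575.
p(7) = p(6) + p(5) − p(2) − p(0) = 11 + 7 − 2 − 1 = 15.
Difference = 1,575 − 15 = 1,560.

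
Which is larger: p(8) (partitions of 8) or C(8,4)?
Pentagonal recurrence p(n) = p(n−1) + p(n−2) − p(n−5) − p(n−7) + …: p(8) = p(7) + p(6) − p(3) − p(1) = 15 + 11 − 3 − 1 = 22; C(8,4) = 70.

Answer: C(8,4)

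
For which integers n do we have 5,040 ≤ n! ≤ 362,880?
7, 8, 9

Explanation: n! is strictly increasing; 7! = 5,040 and 9! = 362,880, so valid n = 7, 8, 9.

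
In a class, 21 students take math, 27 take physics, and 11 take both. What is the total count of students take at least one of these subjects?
37

|A∪B| = |A|+|B|-|A∩B| = 21+27-11 = 37.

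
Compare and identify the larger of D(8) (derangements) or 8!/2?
8!/2

Solution: D(8) = (8-1)·[D(7) + D(6)] = 7·[1,854 + 265] = 14,833; 8!/2 = 40,320/2 = 20,160.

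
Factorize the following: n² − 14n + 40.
(n − 4)(n − 10)

Reasoning: Seek roots whose sum is 14 and product is 40: (4, 10). So n² − 14n + 40 = (n − 4)(n − 10).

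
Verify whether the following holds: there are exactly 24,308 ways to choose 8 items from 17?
C(17,8) = 24,310 ≠ 24308.
Final answer: False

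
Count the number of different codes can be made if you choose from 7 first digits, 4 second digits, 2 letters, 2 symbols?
112

Solution: By the multiplication principle: 7 × 4 × 2 × 2 = 112.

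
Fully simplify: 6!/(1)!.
720

Reasoning: This equals 6×5×...×2 = 720.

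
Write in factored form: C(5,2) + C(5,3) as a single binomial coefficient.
C(6,3)

Explanation: By Pascal's identity: C(5,2) + C(5,3) = C(6,3) = 20.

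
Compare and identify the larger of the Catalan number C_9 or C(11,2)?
C_9

Reasoning: C_9 = C(18,9)/(9+1) = 48,620/10 = 4,862; C(11,2) = 55.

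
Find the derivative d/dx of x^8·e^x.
(8x^7 + x^8)e^x

Explanation: Product rule: d/dx[x^8]·e^x + x^8·d/dx[e^x] = 8x^{7}e^x + x^8e^x.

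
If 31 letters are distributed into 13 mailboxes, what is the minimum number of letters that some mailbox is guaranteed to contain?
3
Pigeonhole: ⌈31/13⌉ = 3.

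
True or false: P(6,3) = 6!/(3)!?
Permutation formula P(n,k) = n!/(n-k)!: 6!/3! = 720/6 = 120 = P(6,3). The statement holds.
Final answer: True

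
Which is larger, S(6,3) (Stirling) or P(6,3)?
P(6,3)

Working:
S(6,3) = 3·S(5,3) + S(5,2) = 3·25 + 15 = 90; P(6,3) = 120.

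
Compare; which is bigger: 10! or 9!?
10!=3,628,800, 9!=362,880. 10! > 9!.
Final answer: 10!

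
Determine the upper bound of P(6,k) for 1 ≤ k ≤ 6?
720

Explanation: P(6,k) increases in k, so maximum at k = 6: 6! = 720.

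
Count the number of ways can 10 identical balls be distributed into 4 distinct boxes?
286

Reasoning: C(10+4-1, 4-1) = C(13, 3) = 286.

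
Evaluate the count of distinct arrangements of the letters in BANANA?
Word has 6 letters (B=1, A=3, N=2). Arrangements: 6!/Π(k!) = 60.
Final answer: 60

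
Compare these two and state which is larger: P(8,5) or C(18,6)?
C(18,6)

P(8,5)=6,720, C(18,6)=18,564.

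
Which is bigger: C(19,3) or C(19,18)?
C(19,3)

Solution: C(19,3)=969, C(19,18)=19.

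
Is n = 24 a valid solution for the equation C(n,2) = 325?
No

C(24,2) = 24·23/2! = 552/2 = 276, which does not equal 325.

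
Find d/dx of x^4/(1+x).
(4x^3(1+x) - x^4)/(1+x)²

Reasoning: Quotient rule: [4x^{3}(1+x) - x^4]/(1+x)².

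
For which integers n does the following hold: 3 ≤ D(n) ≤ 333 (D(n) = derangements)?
4, 5, 6

Using D(n) = (n−1)[D(n−1) + D(n−2)] with D(1)=0, D(2)=1: D(3)=2; D(4)=9; D(5)=44; D(6)=265; D(7)=1,854. So valid n = 4, 5, 6.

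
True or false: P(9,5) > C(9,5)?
P(9,5) = 15,120 and C(9,5) = 126; P(n,r) = r! × C(n,r) so P > C whenever r ≥ 2.

Answer: True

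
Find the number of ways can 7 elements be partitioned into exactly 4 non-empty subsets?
350

Solution: This equals S(7,4), the Stirling number of the 2nd kind.
Using the Stirling recurrence: S(n,k) = k·S(n-1,k) + S(n-1,k-1)
S(7,4) = 4·S(6,4) + S(6,3)
         = 4·65 + 90
         = 260 + 90
         = 350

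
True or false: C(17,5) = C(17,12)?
True

Solution: C(17,5) = C(17,17-5) by the symmetry property; both equal 6,188.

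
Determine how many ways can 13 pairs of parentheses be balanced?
742,900

Using the Catalan number formula: C_n = C(2n, n) / (n+1)
C_13 = C(26, 13) / (13+1)
     = 10400600 / 14
     = 742,900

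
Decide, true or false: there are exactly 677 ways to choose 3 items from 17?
False

C(17,3) = 680 ≠ 677.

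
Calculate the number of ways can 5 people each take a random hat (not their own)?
44

Reasoning: Using D(n) = (n-1)[D(n-1) + D(n-2)]:
D(5) = (5-1) × [D(4) + D(3)]
      = 4 × [9 + 2]
      = 4 × 11
      = 44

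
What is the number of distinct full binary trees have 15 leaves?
2,674,440

Using the Catalan number formula: C_n = C(2n, n) / (n+1)
C_14 = C(28, 14) / (14+1)
     = 40116600 / 15
     = 2,674,440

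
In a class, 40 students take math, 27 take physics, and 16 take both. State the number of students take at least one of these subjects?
51

Working:
|A∪B| = |A|+|B|-|A∩B| = 40+27-16 = 51.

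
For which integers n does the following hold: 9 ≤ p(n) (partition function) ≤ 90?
Tabulating p(n) via p(n) = p(n−1) + p(n−2) − p(n−5) − p(n−7) + …: p(5)=7; p(6)=11; p(7)=15; p(8)=22; p(9)=30; p(10)=42; p(11)=56; p(12)=77; p(13)=101. So valid n = 6, 7, 8, 9, 10, 11, 12.

Answer: 6, 7, 8, 9, 10, 11, 12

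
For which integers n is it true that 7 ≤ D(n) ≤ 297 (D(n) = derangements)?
4, 5, 6

Reasoning: Using D(n) = (n−1)[D(n−1) + D(n−2)] with D(1)=0, D(2)=1: D(3)=2; D(4)=9; D(5)=44; D(6)=265; D(7)=1,854. So valid n = 4, 5, 6.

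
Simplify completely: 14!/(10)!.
24,024
This equals 14×13×...×11 = 24,024.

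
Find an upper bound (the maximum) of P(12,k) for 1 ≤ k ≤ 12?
479,001,600
P(12,k) increases in k, so maximum at k = 12: 12! = 479,001,600.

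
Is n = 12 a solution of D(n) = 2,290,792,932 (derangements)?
No

Working:
D(12) = (12-1)·[D(11) + D(10)] = 11·[14,684,570 + 1,334,961] = 176,214,841, which does not equal 2,290,792,932.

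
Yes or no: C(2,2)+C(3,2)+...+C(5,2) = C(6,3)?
Hockey stick identity gives Σ = C(6,3) = 20; RHS C(6,3) = 20.
Final answer: Yes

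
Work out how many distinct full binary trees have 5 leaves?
14

Using the Catalan number formula: C_n = C(2n, n) / (n+1)
C_4 = C(8, 4) / (4+1)
     = 70 / 5
     = 14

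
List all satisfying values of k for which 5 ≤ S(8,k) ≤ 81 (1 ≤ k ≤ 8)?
7
S(8,1)=1; S(8,2)=127; S(8,3)=966; S(8,4)=1,701; S(8,5)=1,050; S(8,6)=266; S(8,7)=28; S(8,8)=1. So valid k = 7.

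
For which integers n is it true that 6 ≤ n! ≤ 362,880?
n! is strictly increasing; 3! = 6 and 9! = 362,880, so valid n = 3, 4, 5, 6, 7, 8, 9.
Final answer: 3, 4, 5, 6, 7, 8, 9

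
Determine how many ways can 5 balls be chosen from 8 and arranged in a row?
6,720

Working:
P(8,5) = 8!/(8-5)! = 6,720.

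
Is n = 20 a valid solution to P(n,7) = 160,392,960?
P(20,7) = 20·19·18·17·16·15·14 = 390,700,800, which does not equal 160,392,960.

Answer: No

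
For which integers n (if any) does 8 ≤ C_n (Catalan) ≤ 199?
4, 5, 6

Working:
C_3=5; C_4=14; C_5=42; C_6=132; C_7=429. So valid n = 4, 5, 6.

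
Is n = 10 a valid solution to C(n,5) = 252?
C(10,5) = 10·9·8·7·6/5! = 30,240/120 = 252, which equals 252.

Answer: Yes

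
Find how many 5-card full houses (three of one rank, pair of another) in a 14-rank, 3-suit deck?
546

Working:
Triple rank: 14. Triple suits: C(3,3)=1. Pair rank: 13. Pair suits: C(3,2)=3. Total: 546.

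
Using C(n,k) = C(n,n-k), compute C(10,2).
45

Solution: C(10,2) = C(10,8) = 45.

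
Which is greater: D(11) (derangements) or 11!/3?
D(11) = (11-1)·[D(10) + D(9)] = 10·[1,334,961 + 133,496] = 14,684,570; 11!/3 = 39,916,800/3 = 13,305,600.
Final answer: D(11)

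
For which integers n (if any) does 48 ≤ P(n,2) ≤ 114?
8, 9, 10, 11
P(7,2)=42; P(8,2)=56; P(9,2)=72; P(10,2)=90; P(11,2)=110; P(12,2)=132. So valid n = 8, 9, 10, 11.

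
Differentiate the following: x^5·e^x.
(5x^4 + x^5)e^x

Reasoning: Product rule: d/dx[x^5]·e^x + x^5·d/dx[e^x] = 5x^{4}e^x + x^5e^x.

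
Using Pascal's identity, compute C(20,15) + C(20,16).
C(20,15) + C(20,16) = C(21,16) = 20,349.

Answer: 20,349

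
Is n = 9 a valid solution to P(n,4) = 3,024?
Yes
P(9,4) = 9·8·7·6 = 3,024, which equals 3,024.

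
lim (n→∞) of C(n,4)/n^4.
1/24

Explanation: C(n,4) ≈ n^4/4! for large n. Limit = 1/4! = 1/24.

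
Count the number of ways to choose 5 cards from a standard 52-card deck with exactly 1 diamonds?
1,069,263

Solution: 13 diamonds and 39 non-diamonds: C(13,1) × C(39,4) = 13 × 82251 = 1,069,263.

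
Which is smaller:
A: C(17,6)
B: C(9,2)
B
A=C(17,6)=12,376, B=C(9,2)=36.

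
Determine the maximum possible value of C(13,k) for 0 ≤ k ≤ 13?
1,716

Solution: Maximum at k = 6 or k = 7: C(13,6) = 1,716.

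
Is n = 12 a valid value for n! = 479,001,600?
Yes

Explanation: 12! = 12·11! = 12·39,916,800 = 479,001,600, which equals 479,001,600.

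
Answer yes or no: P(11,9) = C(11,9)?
No

Working:
P(11,9) = 19,958,400 but C(11,9) = 55; they differ by a factor of 9! = 362880, so the statement does not hold.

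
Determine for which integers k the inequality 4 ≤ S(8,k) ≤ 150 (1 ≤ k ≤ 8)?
2, 7

Working:
S(8,1)=1; S(8,2)=127; S(8,3)=966; S(8,4)=1,701; S(8,5)=1,050; S(8,6)=266; S(8,7)=28; S(8,8)=1. So valid k = 2, 7.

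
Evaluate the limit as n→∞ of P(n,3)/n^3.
P(n,3) = n(n-1)(n-2) ≈ n^3 for large n. Limit = 1.
Final answer: 1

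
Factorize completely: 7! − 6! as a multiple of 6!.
7! − 6! = 7·6! − 6! = (7 − 1)·6! = 6 × 6! = 4,320.

Answer: 6 × 6! = 4,320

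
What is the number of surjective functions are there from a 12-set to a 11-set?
2,634,508,800

Onto functions = 11! × S(12,11)
First compute S(12,11) via recurrence:
Using the Stirling recurrence: S(n,k) = k·S(n-1,k) + S(n-1,k-1)
S(12,11) = 11·S(11,11) + S(11,10)
         = 11·1 + 55
         = 11 + 55
         = 66
Then: 39916800 × 66 = 2,634,508,800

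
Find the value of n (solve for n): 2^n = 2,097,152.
21

Explanation: 2,097,152 = 1,024 × 1,024 × 2 = 2^10 × 2^10 × 2^1 = 2^21, so n = 21.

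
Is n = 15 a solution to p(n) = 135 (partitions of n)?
No

Working:
Pentagonal recurrence p(n) = p(n−1) + p(n−2) − p(n−5) − p(n−7) + …: p(15) = p(14) + p(13) − p(10) − p(8) + p(3) + p(0) = 135 + 101 − 42 − 22 + 3 + 1 = 176, which does not equal 135.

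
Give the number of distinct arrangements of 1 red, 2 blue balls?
Multinomial: 3!/(1! × 2!) = 3.
Final answer: 3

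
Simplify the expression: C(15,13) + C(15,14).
120
By Pascal's identity: C(16,14) = 120.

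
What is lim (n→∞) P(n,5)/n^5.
1

Solution: P(n,5) = n(n-1)···(n-4) ≈ n^5 for large n. Limit = 1.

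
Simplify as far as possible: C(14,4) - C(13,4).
286

Solution: C(14,4) - C(13,4) = C(13,3) = 286.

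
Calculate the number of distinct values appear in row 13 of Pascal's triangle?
7

Explanation: Row 13 has entries C(13,0)..C(13,13); by symmetry C(13,k)=C(13,13-k), giving 7 distinct values.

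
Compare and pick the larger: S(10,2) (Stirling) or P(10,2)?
S(10,2)

Working:
S(10,2) = 2·S(9,2) + S(9,1) = 2·255 + 1 = 511; P(10,2) = 90.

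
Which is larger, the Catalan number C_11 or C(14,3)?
C_11
C_11 = C(22,11)/(11+1) = 705,432/12 = 58,786; C(14,3) = 364.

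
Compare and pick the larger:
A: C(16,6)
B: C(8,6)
A=C(16,6)=8,008, B=C(8,6)=28.
Final answer: A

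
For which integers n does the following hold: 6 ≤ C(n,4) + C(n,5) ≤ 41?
5, 6

Explanation: C(4,4)+C(4,5)=1; C(5,4)+C(5,5)=6; C(6,4)+C(6,5)=21; C(7,4)+C(7,5)=56. So valid n = 5, 6.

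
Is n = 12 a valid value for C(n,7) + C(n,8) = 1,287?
C(12,7) + C(12,8) = 792 + 495 = 1,287, which equals 1,287.

Answer: Yes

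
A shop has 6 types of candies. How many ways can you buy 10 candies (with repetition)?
3,003

Reasoning: Stars and bars: C(10+6-1, 10) = C(15, 10) = 3,003.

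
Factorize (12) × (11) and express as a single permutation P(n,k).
P(12,2) = 12!/(10)!

Product of 2 consecutive descending integers starting at 12: P(12,2) = 12!/10! = 132.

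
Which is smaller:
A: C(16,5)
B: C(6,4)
A=C(16,5)=4,368, B=C(6,4)=15.
Final answer: B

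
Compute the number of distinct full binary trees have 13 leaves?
208,012

Solution: Using the Catalan number formula: C_n = C(2n, n) / (n+1)
C_12 = C(24, 12) / (12+1)
     = 2704156 / 13
     = 208,012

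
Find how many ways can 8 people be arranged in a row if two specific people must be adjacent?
10,080

Treat pair as unit: (8-1)! arrangements × 2 internal orders = 10,080.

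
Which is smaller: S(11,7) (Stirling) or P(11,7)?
S(11,7)
S(11,7) = 7·S(10,7) + S(10,6) = 7·5,880 + 22,827 = 63,987; P(11,7) = 1,663,200.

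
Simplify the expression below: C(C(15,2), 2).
5,460

Working:
C(15,2) = 105, then C(105, 2) = 5,460.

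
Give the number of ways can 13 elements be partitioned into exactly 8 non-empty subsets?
1,899,612

This equals S(13,8), the Stirling number of the 2nd kind.
Using the Stirling recurrence: S(n,k) = k·S(n-1,k) + S(n-1,k-1)
S(13,8) = 8·S(12,8) + S(12,7)
         = 8·159027 + 627396
         = 1272216 + 627396
         = 1,899,612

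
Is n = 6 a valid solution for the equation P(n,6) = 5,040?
No

Explanation: P(6,6) = 6·5·4·3·2·1 = 720, which does not equal 5,040.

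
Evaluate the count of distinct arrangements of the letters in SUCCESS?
420
Word has 7 letters (S=3, U=1, C=2, E=1). Arrangements: 7!/Π(k!) = 420.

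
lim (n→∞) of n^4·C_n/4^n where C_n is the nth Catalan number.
∞

Explanation: C_n ~ 4^n/(n^(3/2)√π), so n^4·C_n/4^n ~ n^(4 − 3/2)/√π → ∞.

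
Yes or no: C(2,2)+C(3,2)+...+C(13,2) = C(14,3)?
Yes

Hockey stick identity gives Σ = C(14,3) = 364; RHS C(14,3) = 364.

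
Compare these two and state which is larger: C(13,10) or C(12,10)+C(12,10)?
C(13,10)=286; C(12,10)+C(12,10)=66+66=132.

Answer: C(13,10)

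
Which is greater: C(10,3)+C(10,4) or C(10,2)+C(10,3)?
First=330, Second=165.

Answer: C(10,3)+C(10,4)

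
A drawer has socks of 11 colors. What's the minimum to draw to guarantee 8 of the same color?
Worst case: 7 of each = 77. One more: 78.
Final answer: 78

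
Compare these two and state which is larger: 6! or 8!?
6!=720, 8!=40,320. 8! > 6!.
Final answer: 8!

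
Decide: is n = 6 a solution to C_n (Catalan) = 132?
C_6 = C(12,6)/(6+1) = 924/7 = 132, which equals 132.
Final answer: Yes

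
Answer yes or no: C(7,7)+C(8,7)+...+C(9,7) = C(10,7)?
No

Explanation: Hockey stick identity gives Σ = C(10,8) = 45; RHS C(10,7) = 120.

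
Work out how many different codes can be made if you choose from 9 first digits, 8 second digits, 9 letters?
648

By the multiplication principle: 9 × 8 × 9 = 648.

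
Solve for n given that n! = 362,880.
9

Reasoning: n! is strictly increasing. 7! = 5,040, 8! = 40,320, 9! = 362,880 ✓. So n = 9.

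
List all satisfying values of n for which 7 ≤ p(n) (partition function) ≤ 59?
5, 6, 7, 8, 9, 10, 11
Tabulating p(n) via p(n) = p(n−1) + p(n−2) − p(n−5) − p(n−7) + …: p(4)=5; p(5)=7; p(6)=11; p(7)=15; p(8)=22; p(9)=30; p(10)=42; p(11)=56; p(12)=77. So valid n = 5, 6, 7, 8, 9, 10, 11.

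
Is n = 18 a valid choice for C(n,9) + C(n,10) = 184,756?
No
C(18,9) + C(18,10) = 48,620 + 43,758 = 92,378, which does not equal 184,756.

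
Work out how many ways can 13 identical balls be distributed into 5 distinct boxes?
2,380
C(13+5-1, 5-1) = C(17, 4) = 2,380.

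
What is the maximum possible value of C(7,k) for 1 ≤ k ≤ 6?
C(7,k) is maximised at the centre of the row: C(7,3) = 35.

Answer: 35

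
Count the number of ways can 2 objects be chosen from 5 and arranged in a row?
20

Reasoning: P(5,2) = 5!/(5-2)! = 20.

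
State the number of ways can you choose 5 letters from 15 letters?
C(15,5) = 15! / (5! × (15-5)!)
         = 15! / (5! × 10!)
         = 3,003
Final answer: 3,003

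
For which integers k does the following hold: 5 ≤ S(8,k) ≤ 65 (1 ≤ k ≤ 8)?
S(8,1)=1; S(8,2)=127; S(8,3)=966; S(8,4)=1,701; S(8,5)=1,050; S(8,6)=266; S(8,7)=28; S(8,8)=1. So valid k = 7.

Answer: 7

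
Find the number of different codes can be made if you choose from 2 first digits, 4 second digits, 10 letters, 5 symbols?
400
By the multiplication principle: 2 × 4 × 10 × 5 = 400.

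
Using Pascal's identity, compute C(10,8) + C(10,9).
55

C(10,8) + C(10,9) = C(11,9) = 55.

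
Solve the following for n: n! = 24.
n! is strictly increasing. 2! = 2, 3! = 6, 4! = 24 ✓. So n = 4.
Final answer: 4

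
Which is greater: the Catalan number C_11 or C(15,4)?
C_11

Solution: C_11 = C(22,11)/(11+1) = 705,432/12 = 58,786; C(15,4) = 1,365.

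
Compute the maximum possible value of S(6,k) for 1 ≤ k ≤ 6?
90
Row S(6,k) for k = 1..6 (via S(n,k) = k·S(n−1,k) + S(n−1,k−1)): 1, 31, 90, 65, 15, 1. The row is unimodal; maximum at k = 3: 90.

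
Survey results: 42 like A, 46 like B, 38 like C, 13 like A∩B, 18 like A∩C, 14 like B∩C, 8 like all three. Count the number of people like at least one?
|A∪B∪C| = 42+46+38-13-18-14+8 = 89.

Answer: 89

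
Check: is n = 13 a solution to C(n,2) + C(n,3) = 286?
No

Solution: C(13,2) + C(13,3) = 78 + 286 = 364, which does not equal 286.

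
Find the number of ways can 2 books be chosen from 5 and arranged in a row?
20

Working:
P(5,2) = 5!/(5-2)! = 20.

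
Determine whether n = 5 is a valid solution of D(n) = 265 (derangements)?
No

D(5) = (5-1)·[D(4) + D(3)] = 4·[9 + 2] = 44, which does not equal 265.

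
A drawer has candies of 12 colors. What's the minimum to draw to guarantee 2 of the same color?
13

Worst case: 1 of each = 12. One more: 13.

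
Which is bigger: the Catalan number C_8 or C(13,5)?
C_8

Explanation: C_8 = C(16,8)/(8+1) = 12,870/9 = 1,430; C(13,5) = 1,287.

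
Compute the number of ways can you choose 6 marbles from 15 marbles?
5,005
C(15,6) = 15! / (6! × (15-6)!)
         = 15! / (6! × 9!)
         = 5,005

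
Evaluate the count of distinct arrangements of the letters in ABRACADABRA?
83,160
Word has 11 letters (A=5, B=2, R=2, C=1, D=1). Arrangements: 11!/Π(k!) = 83,160.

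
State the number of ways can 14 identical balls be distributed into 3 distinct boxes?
120

C(14+3-1, 3-1) = C(16, 2) = 120.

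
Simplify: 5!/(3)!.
This equals 5×4 = 20.
Final answer: 20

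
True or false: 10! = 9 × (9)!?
False
10! = 10 × 9! = 3,628,800, but 9 × 9! = 3,265,920.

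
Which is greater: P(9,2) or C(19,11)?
C(19,11)

P(9,2)=72, C(19,11)=75,582.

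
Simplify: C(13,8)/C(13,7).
3/4
C(n,k+1)/C(n,k) = (n−k)/(k+1). Here (13−7)/(7+1) = 6/8 = 3/4.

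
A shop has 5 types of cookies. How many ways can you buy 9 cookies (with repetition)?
715

Reasoning: Stars and bars: C(9+5-1, 9) = C(13, 9) = 715.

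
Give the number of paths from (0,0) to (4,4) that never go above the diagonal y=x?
14

Reasoning: Counted by the Catalan number C_4: C_4 = C(8,4)/(4+1) = 70/5 = 14.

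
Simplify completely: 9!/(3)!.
60,480

Explanation: This equals 9×8×...×4 = 60,480.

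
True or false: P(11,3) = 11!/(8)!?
Permutation formula P(n,k) = n!/(n-k)!: 11!/8! = 39,916,800/40,320 = 990 = P(11,3). The statement holds.

Answer: True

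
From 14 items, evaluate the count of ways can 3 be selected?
C(14,3) = 14! / (3! × (14-3)!)
         = 14! / (3! × 11!)
         = 364

Answer: 364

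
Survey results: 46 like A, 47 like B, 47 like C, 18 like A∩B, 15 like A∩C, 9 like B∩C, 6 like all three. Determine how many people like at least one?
104

Explanation: |A∪B∪C| = 46+47+47-18-15-9+6 = 104.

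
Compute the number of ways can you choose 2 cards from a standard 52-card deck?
C(52,2) = 1,326.

Answer: 1,326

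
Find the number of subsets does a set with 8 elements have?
256

Explanation: Each element can be included or excluded: 2^8 = 256.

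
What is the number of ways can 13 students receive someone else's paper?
2,290,792,932

Working:
Using D(n) = (n-1)[D(n-1) + D(n-2)]:
D(13) = (13-1) × [D(12) + D(11)]
      = 12 × [176214841 + 14684570]
      = 12 × 190899411
      = 2,290,792,932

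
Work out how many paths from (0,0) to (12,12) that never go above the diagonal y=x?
208,012

Reasoning: Counted by the Catalan number C_12: C_12 = C(24,12)/(12+1) = 2,704,156/13 = 208,012.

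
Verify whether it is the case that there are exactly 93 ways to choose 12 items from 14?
C(14,12) = 91 ≠ 93.

Answer: False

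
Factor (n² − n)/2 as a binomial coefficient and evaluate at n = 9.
C(n,2); C(9,2) = 36

Solution: (n² − n)/2 = n(n−1)/2 = C(n,2). At n = 9: C(9,2) = 36.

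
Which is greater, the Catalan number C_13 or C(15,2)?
C_13 = C(26,13)/(13+1) = 10,400,600/14 = 742,900; C(15,2) = 105.

Answer: C_13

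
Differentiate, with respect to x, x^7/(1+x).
(7x^6(1+x) - x^7)/(1+x)²
Quotient rule: [7x^{6}(1+x) - x^7]/(1+x)².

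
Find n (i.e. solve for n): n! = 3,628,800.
10

Solution: n! is strictly increasing. 8! = 40,320, 9! = 362,880, 10! = 3,628,800 ✓. So n = 10.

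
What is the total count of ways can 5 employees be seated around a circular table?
24

Explanation: Circular arrangements: (5-1)! = 24.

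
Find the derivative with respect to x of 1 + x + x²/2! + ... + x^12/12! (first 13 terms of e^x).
Differentiating term by term gives the first 12 terms of e^x.
Final answer: 1 + x + x²/2! + ... + x^11/11!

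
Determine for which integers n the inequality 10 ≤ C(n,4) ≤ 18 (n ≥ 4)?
6
C(5,4)=5; C(6,4)=15; C(7,4)=35. So valid n = 6.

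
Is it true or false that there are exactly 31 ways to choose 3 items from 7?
False

Working:
C(7,3) = 35 ≠ 31.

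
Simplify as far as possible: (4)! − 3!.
18
(4)! − 3! = (4)·3! − 3! = (4−1)·3! = 3·3! = 18.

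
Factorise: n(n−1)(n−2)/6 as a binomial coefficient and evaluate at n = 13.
n(n−1)(n−2)/6 = n!/(3!(n−3)!) = C(n,3). At n = 13: C(13,3) = 286.

Answer: C(n,3); C(13,3) = 286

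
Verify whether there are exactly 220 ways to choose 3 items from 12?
True

Solution: C(12,3) = 220.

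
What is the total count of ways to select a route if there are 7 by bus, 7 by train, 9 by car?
23

Reasoning: By the addition principle: 7 + 7 + 9 = 23.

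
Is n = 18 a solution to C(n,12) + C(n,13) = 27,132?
Yes

Explanation: C(18,12) + C(18,13) = 18,564 + 8,568 = 27,132, which equals 27,132.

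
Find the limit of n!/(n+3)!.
n!/(n+3)! = 1/[(n+1)(n+2)(n+3)] → 0 as n → ∞.
Final answer: 0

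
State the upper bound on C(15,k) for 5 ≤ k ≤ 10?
C(15,k) is maximised at the centre of the row: C(15,7) = 6,435.

Answer: 6,435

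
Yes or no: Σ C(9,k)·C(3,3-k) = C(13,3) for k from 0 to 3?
Vandermonde's identity gives C(12,3) = 220; RHS C(13,3) = 286.
Final answer: No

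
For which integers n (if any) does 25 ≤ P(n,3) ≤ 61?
P(4,3)=24; P(5,3)=60; P(6,3)=120. So valid n = 5.

Answer: 5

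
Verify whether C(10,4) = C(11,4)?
LHS = C(10,4) = 210; RHS = C(11,4) = 330. 210 ≠ 330, so the statement does not hold.
Final answer: False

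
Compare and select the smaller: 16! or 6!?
6!
16!=20,922,789,888,000, 6!=720. 16! > 6!.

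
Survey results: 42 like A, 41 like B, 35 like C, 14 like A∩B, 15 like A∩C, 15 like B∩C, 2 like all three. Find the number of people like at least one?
76
|A∪B∪C| = 42+41+35-14-15-15+2 = 76.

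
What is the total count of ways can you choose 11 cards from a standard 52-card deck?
60,403,728,840

C(52,11) = 60,403,728,840.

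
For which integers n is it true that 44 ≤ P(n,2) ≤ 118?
8, 9, 10, 11

P(7,2)=42; P(8,2)=56; P(9,2)=72; P(10,2)=90; P(11,2)=110; P(12,2)=132. So valid n = 8, 9, 10, 11.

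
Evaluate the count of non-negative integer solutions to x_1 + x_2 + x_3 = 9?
C(9+3-1, 3-1) = 55.

Answer: 55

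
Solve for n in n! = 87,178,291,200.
14

n! is strictly increasing. 12! = 479,001,600, 13! = 6,227,020,800, 14! = 87,178,291,200 ✓. So n = 14.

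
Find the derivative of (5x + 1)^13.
65(5x + 1)^12

Working:
Chain rule: 13(5x+1)^{12} × 5 = 65(5x+1)^{12}.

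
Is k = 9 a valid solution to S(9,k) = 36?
No

Working:
S(9,9) = 9·S(8,9) + S(8,8) = 9·0 + 1 = 1, which does not equal 36.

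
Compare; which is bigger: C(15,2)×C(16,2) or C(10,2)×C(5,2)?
C(15,2)×C(16,2)

C(15,2)×C(16,2)=12,600, C(10,2)×C(5,2)=450.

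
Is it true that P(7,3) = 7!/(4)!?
True

Reasoning: Permutation formula P(n,k) = n!/(n-k)!: 7!/4! = 5,040/24 = 210 = P(7,3). The statement holds.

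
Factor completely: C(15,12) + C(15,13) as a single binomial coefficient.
C(16,13)

Explanation: By Pascal's identity: C(15,12) + C(15,13) = C(16,13) = 560.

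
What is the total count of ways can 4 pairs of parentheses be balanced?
Using the Catalan number formula: C_n = C(2n, n) / (n+1)
C_4 = C(8, 4) / (4+1)
     = 70 / 5
     = 14
Final answer: 14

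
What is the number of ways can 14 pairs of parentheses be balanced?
2,674,440

Working:
Using the Catalan number formula: C_n = C(2n, n) / (n+1)
C_14 = C(28, 14) / (14+1)
     = 40116600 / 15
     = 2,674,440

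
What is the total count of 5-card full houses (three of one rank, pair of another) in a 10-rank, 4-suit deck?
2,160

Triple rank: 10. Triple suits: C(4,3)=4. Pair rank: 9. Pair suits: C(4,2)=6. Total: 2,160.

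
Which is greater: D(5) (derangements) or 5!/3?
D(5)

Working:
D(5) = (5-1)·[D(4) + D(3)] = 4·[9 + 2] = 44; 5!/3 = 120/3 = 40.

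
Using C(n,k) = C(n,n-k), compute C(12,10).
66

Reasoning: C(12,10) = C(12,2) = 66.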